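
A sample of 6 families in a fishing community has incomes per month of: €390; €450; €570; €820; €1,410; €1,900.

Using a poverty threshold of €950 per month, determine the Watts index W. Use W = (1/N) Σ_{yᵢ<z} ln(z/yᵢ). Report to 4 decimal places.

Poor units: €390, €450, €570, €820 (q = 4 of N = 6).
Log gaps: ln(950/390) = 0.8903; ln(950/450) = 0.7472; ln(950/570) = 0.5108; ln(950/820) = 0.1472.
W = 2.295513 / 6 = 0.3826.

0.3826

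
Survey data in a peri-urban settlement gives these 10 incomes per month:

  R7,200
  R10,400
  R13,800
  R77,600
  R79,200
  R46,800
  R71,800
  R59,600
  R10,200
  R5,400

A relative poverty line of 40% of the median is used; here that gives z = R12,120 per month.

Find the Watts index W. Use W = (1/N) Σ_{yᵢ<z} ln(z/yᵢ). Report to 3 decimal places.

Below z: R5,400, R7,200, R10,200, R10,400 (q = 4 of N = 10).
ln(z/y) terms: ln(12120/5400) = 0.8085; ln(12120/7200) = 0.5208; ln(12120/10200) = 0.1725; ln(12120/10400) = 0.1531.
W = 1.654754 / 10 = 0.165.

0.165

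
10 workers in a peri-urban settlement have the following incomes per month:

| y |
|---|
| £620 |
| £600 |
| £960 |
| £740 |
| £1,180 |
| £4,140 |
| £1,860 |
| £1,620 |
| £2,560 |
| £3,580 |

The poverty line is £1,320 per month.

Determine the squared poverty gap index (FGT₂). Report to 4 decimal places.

Incomes under z: £600, £620, £740, £960, £1,180 (q = 5 of N = 10).
Relative gaps: (1320−600)/1320 = 0.5455; (1320−620)/1320 = 0.5303; (1320−740)/1320 = 0.4394; (1320−960)/1320 = 0.2727; (1320−1180)/1320 = 0.1061.
Squared: 0.2975; 0.2812; 0.1931; 0.0744; 0.0112.
Sum = 0.857438; P₂ = 0.857438 / 10 = 0.0857.

0.0857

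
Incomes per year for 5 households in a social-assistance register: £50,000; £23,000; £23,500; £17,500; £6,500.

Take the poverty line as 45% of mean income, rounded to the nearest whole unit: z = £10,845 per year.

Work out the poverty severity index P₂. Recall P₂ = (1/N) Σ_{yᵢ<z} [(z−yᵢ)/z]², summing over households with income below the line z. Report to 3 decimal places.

Poor units: £6,500 (q = 1 of N = 5).
Shortfall ratios: (10845−6500)/10845 = 0.4006.
Squared: 0.1605.
Sum = 0.160517; P₂ = 0.160517 / 5 = 0.032.

0.032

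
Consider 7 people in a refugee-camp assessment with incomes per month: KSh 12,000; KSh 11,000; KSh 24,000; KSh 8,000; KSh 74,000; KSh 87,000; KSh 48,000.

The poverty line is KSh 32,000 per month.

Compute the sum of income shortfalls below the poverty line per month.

Below z: KSh 8,000, KSh 11,000, KSh 12,000, KSh 24,000 (q = 4 of N = 7).
Individual gaps: 32000−8000 = 24000; 32000−11000 = 21000; 32000−12000 = 20000; 32000−24000 = 8000.
Aggregate gap = KSh 73,000.

KSh 73,000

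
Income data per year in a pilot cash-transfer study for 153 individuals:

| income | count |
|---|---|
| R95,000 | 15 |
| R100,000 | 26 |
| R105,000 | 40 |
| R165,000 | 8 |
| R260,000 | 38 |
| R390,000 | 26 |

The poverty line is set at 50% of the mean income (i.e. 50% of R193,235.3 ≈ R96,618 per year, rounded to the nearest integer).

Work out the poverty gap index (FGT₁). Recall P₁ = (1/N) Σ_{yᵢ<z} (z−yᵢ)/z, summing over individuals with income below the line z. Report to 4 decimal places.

0.0016

Incomes under z: 15×R95,000 (q = 15 of N = 153).
Shortfall ratios: (96618−95000)/96618 = 0.0167 (×15).
Sum of shortfalls = 0.251195; P₁ averages over all N: 0.251195 / 153 = 0.0016.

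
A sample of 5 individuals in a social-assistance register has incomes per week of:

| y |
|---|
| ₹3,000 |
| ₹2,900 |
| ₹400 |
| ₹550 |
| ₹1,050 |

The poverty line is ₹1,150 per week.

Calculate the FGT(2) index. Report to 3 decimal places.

0.141

Incomes under z: ₹400, ₹550, ₹1,050 (q = 3 of N = 5).
Normalized shortfalls: (1150−400)/1150 = 0.6522; (1150−550)/1150 = 0.5217; (1150−1050)/1150 = 0.0870.
Squared: 0.4253; 0.2722; 0.0076.
Sum = 0.705104; P₂ = 0.705104 / 5 = 0.141.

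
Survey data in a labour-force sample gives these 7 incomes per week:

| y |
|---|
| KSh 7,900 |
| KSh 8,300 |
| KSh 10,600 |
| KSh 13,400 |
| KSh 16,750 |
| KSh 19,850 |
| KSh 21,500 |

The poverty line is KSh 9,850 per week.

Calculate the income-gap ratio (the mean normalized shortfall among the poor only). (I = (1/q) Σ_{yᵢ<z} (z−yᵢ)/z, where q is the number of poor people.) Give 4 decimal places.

0.1777

Below z: KSh 7,900, KSh 8,300 (q = 2 of N = 7).
Shortfall ratios (z−y)/z: 0.1980, 0.1574; sum = 0.355330.
The income-gap ratio divides by q (the poor only): 0.355330 / 2 = 0.1777.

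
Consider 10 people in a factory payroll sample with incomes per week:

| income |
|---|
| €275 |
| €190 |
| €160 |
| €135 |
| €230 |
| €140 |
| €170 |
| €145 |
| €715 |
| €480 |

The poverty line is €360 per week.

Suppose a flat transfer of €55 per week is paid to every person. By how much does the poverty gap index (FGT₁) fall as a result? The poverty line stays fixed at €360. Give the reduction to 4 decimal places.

Before: below the line — €135, €140, €145, €160, €170, €190, €230, €275; poverty gap index (FGT₁) = 0.398611.
After the €55 transfer: below the line — €190, €195, €200, €215, €225, €245, €285, €330; poverty gap index (FGT₁) = 0.276389.
Reduction = 0.398611 − 0.276389 = 0.1222.

0.1222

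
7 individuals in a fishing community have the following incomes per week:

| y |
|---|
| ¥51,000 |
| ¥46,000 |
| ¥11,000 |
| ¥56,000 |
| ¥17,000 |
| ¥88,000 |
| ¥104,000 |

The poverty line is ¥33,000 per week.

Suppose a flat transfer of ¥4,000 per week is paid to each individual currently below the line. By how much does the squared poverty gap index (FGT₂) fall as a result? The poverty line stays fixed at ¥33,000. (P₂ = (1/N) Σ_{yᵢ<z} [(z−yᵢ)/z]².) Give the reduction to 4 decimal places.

Before: below the line — ¥11,000, ¥17,000; squared poverty gap index (FGT₂) = 0.097075.
After the ¥4,000 transfer: below the line — ¥15,000, ¥21,000; squared poverty gap index (FGT₂) = 0.061393.
Reduction = 0.097075 − 0.061393 = 0.0357.

0.0357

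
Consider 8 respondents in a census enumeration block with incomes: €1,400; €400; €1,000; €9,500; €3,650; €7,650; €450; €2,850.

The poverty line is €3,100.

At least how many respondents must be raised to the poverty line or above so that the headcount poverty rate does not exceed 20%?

4

Currently q = 5 of N = 8 are below the line (H = 0.625).
A headcount ratio of at most 20% allows at most ⌊0.20 × 8⌋ = 1 poor respondents.
So at least 5 − 1 = 4 must be lifted.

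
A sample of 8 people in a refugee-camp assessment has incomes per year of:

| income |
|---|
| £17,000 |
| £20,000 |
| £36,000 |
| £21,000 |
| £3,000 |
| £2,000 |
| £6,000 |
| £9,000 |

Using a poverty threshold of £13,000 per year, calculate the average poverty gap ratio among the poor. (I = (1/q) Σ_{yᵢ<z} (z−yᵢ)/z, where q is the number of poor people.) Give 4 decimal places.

0.6154

Poor units: £2,000, £3,000, £6,000, £9,000 (q = 4 of N = 8).
Shortfall ratios (z−y)/z: 0.8462, 0.7692, 0.5385, 0.3077; sum = 2.461538.
I averages over the q = 4 poor units only: 2.461538 / 4 = 0.6154.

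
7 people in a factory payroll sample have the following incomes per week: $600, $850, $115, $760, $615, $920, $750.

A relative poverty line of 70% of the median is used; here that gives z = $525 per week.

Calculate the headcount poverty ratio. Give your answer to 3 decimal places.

1 of the 7 people have income below $525.
H = 1/7 = 0.143.

0.143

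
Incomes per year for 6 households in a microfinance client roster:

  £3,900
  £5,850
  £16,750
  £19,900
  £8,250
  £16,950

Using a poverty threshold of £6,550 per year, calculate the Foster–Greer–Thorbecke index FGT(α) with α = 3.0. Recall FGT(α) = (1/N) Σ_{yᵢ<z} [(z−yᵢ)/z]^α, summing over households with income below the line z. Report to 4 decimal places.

0.0112

Incomes under z: £3,900, £5,850 (q = 2 of N = 6).
Relative gaps: (6550−3900)/6550 = 0.4046; (6550−5850)/6550 = 0.1069.
Raised to α = 3.0: 0.06622; 0.00122.
Sum = 0.067444; FGT(3.0) = 0.067444 / 6 = 0.0112.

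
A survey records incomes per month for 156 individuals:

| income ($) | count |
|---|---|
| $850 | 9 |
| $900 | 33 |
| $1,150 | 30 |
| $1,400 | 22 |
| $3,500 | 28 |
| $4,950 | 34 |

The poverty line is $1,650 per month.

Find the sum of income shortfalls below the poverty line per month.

Incomes under z: 9×$850, 33×$900, 30×$1,150, 22×$1,400 (q = 94 of N = 156).
Individual gaps: 9×(1650−850) = 7200; 33×(1650−900) = 24750; 30×(1650−1150) = 15000; 22×(1650−1400) = 5500.
Aggregate gap = $52,450.

$52,450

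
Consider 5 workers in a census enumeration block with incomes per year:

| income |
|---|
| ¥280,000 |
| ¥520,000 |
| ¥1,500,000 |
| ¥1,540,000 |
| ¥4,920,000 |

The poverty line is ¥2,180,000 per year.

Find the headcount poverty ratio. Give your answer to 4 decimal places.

4 of the 5 workers have income below ¥2,180,000.
H = 4/5 = 0.8000.

0.8000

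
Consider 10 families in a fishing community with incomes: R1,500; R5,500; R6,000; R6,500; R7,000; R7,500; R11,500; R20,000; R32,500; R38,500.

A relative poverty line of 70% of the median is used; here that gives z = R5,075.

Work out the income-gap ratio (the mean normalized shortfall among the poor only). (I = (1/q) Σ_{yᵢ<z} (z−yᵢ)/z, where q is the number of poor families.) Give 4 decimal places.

0.7044

Poor units: R1,500 (q = 1 of N = 10).
Relative gaps: 0.7044; sum = 0.704433.
I averages over the q = 1 poor units only: 0.704433 / 1 = 0.7044.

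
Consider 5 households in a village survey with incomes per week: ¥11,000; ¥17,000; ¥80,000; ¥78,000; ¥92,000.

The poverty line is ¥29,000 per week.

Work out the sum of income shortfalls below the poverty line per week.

¥30,000

Poor units: ¥11,000, ¥17,000 (q = 2 of N = 5).
Individual gaps: 29000−11000 = 18000; 29000−17000 = 12000.
Aggregate gap = ¥30,000.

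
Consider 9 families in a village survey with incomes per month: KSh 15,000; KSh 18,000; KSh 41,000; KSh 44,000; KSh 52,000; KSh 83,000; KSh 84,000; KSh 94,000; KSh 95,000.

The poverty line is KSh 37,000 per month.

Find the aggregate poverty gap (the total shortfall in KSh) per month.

Poor units: KSh 15,000, KSh 18,000 (q = 2 of N = 9).
Individual gaps: 37000−15000 = 22000; 37000−18000 = 19000.
Aggregate gap = KSh 41,000.

KSh 41,000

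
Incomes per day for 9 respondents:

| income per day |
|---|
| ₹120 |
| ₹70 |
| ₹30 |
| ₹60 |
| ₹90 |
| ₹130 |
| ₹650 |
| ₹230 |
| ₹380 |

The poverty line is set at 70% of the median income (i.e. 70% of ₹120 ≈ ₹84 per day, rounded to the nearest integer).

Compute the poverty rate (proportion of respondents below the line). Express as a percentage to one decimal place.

33.3%

3 of the 9 respondents have income below ₹84.
H = 3/9 = 33.3%.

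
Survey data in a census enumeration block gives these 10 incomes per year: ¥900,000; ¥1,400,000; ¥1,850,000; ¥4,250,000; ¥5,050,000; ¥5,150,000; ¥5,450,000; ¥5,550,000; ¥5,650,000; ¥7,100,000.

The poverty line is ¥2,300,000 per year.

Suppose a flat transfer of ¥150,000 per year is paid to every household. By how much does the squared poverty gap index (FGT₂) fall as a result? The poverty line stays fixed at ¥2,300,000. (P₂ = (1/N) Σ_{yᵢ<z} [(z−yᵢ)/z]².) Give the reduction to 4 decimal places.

0.0143

Before: below the line — ¥900,000, ¥1,400,000, ¥1,850,000; squared poverty gap index (FGT₂) = 0.056191.
After the ¥150,000 transfer: below the line — ¥1,050,000, ¥1,550,000, ¥2,000,000; squared poverty gap index (FGT₂) = 0.041871.
Reduction = 0.056191 − 0.041871 = 0.0143.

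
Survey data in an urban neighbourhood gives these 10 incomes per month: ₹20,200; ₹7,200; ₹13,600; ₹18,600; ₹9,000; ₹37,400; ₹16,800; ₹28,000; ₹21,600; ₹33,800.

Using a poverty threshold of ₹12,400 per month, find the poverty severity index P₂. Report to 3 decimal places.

Incomes under z: ₹7,200, ₹9,000 (q = 2 of N = 10).
Gap ratios (z−y)/z: (12400−7200)/12400 = 0.4194; (12400−9000)/12400 = 0.2742.
Squared: 0.1759; 0.0752.
Sum = 0.251041; P₂ = 0.251041 / 10 = 0.025.

0.025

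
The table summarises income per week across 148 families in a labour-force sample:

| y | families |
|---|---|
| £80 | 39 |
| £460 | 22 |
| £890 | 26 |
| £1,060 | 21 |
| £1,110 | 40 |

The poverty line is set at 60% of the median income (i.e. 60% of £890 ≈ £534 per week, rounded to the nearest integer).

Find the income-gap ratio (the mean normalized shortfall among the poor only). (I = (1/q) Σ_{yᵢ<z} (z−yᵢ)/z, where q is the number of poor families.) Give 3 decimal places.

0.594

Below the line: 39×£80, 22×£460 (q = 61 of N = 148).
Shortfall ratios (z−y)/z: 0.8502 (×39), 0.1386 (×22); sum = 36.205993.
I averages over the q = 61 poor units only: 36.205993 / 61 = 0.594.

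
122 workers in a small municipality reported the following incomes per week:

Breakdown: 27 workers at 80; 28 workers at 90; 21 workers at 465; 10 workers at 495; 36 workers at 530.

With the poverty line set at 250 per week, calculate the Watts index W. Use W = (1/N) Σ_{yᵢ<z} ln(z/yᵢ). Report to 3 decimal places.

0.487

Incomes under z: 27×80, 28×90 (q = 55 of N = 122).
Log shortfalls: ln(250/80) = 1.1394 (×27); ln(250/90) = 1.0217 (×28).
W = 59.370961 / 122 = 0.487.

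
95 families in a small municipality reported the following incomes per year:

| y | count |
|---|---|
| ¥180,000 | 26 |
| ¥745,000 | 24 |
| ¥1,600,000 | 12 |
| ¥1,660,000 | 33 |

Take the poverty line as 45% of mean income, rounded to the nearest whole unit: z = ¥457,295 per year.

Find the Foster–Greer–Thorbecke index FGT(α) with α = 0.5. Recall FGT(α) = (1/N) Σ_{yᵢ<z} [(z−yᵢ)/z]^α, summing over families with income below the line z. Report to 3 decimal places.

0.213

Below the line: 26×¥180,000 (q = 26 of N = 95).
Shortfall ratios: (457295−180000)/457295 = 0.6064 (×26).
Raised to α = 0.5: 0.77870 (×26).
Sum = 20.246322; FGT(0.5) = 20.246322 / 95 = 0.213.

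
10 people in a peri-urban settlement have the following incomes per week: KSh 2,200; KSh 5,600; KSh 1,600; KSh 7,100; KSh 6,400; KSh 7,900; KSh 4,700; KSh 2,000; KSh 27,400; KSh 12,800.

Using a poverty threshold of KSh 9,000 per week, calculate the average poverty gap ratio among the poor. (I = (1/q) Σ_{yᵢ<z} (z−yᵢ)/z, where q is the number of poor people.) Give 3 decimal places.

Poor units: KSh 1,600, KSh 2,000, KSh 2,200, KSh 4,700, KSh 5,600, KSh 6,400, KSh 7,100, KSh 7,900 (q = 8 of N = 10).
Relative gaps: 0.8222, 0.7778, 0.7556, 0.4778, 0.3778, 0.2889, 0.2111, 0.1222; sum = 3.833333.
I averages over the q = 8 poor units only: 3.833333 / 8 = 0.479.

0.479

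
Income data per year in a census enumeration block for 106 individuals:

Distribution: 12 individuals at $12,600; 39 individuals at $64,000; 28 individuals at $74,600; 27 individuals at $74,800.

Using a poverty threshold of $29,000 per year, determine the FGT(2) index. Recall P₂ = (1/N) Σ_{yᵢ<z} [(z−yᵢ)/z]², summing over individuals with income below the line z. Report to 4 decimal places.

0.0362

Incomes under z: 12×$12,600 (q = 12 of N = 106).
Shortfall ratios: (29000−12600)/29000 = 0.5655 (×12).
Squared: 0.3198 (×12).
Sum = 3.837717; P₂ = 3.837717 / 106 = 0.0362.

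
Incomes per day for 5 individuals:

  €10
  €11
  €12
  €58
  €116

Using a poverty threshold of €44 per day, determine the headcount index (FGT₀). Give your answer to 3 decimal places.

3 of the 5 individuals have income below €44.
H = 3/5 = 0.600.

0.600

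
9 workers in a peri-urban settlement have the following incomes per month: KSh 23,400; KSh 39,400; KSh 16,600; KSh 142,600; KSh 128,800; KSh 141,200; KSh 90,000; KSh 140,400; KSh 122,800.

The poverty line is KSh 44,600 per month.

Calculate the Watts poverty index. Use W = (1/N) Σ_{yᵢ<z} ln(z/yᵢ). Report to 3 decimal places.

0.195

Incomes under z: KSh 16,600, KSh 23,400, KSh 39,400 (q = 3 of N = 9).
ln(z/y) terms: ln(44600/16600) = 0.9883; ln(44600/23400) = 0.6450; ln(44600/39400) = 0.1240.
W = 1.757297 / 9 = 0.195.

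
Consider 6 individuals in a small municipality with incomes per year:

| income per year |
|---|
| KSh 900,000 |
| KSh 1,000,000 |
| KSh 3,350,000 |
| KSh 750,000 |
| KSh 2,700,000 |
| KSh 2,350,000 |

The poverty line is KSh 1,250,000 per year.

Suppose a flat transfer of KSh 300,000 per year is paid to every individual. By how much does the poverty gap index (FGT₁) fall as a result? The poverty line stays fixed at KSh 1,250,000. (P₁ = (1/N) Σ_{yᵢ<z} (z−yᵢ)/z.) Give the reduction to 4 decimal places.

0.1133

Before: below the line — KSh 750,000, KSh 900,000, KSh 1,000,000; poverty gap index (FGT₁) = 0.146667.
After the KSh 300,000 transfer: below the line — KSh 1,050,000, KSh 1,200,000; poverty gap index (FGT₁) = 0.033333.
Reduction = 0.146667 − 0.033333 = 0.1133.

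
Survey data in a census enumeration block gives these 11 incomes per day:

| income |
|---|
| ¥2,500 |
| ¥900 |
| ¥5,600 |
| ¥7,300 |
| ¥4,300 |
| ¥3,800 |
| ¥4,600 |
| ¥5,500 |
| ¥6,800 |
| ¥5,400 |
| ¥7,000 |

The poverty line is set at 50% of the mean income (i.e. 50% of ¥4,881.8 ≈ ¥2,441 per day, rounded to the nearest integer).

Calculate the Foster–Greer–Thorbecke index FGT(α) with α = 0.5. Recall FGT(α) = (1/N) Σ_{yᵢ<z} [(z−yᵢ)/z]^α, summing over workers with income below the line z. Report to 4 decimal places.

0.0722

Incomes under z: ¥900 (q = 1 of N = 11).
Gap ratios (z−y)/z: (2441−900)/2441 = 0.6313.
Raised to α = 0.5: 0.79454.
Sum = 0.794543; FGT(0.5) = 0.794543 / 11 = 0.0722.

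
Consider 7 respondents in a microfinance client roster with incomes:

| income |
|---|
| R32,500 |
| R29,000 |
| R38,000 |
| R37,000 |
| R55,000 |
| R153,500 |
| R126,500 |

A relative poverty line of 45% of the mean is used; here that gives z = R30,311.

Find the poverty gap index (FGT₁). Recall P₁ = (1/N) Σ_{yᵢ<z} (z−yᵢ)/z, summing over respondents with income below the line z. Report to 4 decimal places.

Incomes under z: R29,000 (q = 1 of N = 7).
Shortfall ratios: (30311−29000)/30311 = 0.0433.
Σ = 0.043252. Dividing by the full population N = 7 gives P₁ = 0.0062.

0.0062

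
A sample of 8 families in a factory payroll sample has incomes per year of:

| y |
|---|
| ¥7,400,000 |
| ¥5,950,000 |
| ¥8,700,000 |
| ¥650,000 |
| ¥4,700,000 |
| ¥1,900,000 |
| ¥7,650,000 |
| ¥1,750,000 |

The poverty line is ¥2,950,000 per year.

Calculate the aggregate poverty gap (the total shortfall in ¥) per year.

¥4,550,000

Below z: ¥650,000, ¥1,750,000, ¥1,900,000 (q = 3 of N = 8).
Individual gaps: 2950000−650000 = 2300000; 2950000−1750000 = 1200000; 2950000−1900000 = 1050000.
Aggregate gap = ¥4,550,000.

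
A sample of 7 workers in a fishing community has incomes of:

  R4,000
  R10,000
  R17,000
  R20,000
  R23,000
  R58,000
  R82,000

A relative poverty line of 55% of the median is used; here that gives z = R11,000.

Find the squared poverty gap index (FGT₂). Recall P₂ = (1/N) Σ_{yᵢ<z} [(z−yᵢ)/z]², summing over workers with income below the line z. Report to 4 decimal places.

Below the line: R4,000, R10,000 (q = 2 of N = 7).
Normalized shortfalls: (11000−4000)/11000 = 0.6364; (11000−10000)/11000 = 0.0909.
Squared: 0.4050; 0.0083.
Sum = 0.413223; P₂ = 0.413223 / 7 = 0.0590.

0.0590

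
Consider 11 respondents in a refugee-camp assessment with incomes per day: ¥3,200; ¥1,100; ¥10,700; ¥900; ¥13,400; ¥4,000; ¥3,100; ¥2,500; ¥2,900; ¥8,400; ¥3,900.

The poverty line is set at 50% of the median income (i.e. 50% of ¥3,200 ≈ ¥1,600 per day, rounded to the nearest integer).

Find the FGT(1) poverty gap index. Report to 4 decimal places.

0.0682

Below z: ¥900, ¥1,100 (q = 2 of N = 11).
Normalized shortfalls: (1600−900)/1600 = 0.4375; (1600−1100)/1600 = 0.3125.
Σ = 0.750000. Dividing by the full population N = 11 gives P₁ = 0.0682.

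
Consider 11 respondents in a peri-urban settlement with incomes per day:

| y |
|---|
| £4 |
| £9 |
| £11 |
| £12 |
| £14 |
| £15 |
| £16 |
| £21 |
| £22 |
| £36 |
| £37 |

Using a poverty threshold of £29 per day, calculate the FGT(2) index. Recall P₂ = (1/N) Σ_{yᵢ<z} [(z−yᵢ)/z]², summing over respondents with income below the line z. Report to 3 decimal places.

0.253

Below z: £4, £9, £11, £12, £14, £15, £16, £21, £22 (q = 9 of N = 11).
Gap ratios (z−y)/z: (29−4)/29 = 0.8621; (29−9)/29 = 0.6897; (29−11)/29 = 0.6207; (29−12)/29 = 0.5862; (29−14)/29 = 0.5172; (29−15)/29 = 0.4828; (29−16)/29 = 0.4483; (29−21)/29 = 0.2759; (29−22)/29 = 0.2414.
Squared: 0.7432; 0.4756; 0.3853; 0.3436; 0.2675; 0.2331; 0.2010; 0.0761; 0.0583.
Sum = 2.783591; P₂ = 2.783591 / 11 = 0.253.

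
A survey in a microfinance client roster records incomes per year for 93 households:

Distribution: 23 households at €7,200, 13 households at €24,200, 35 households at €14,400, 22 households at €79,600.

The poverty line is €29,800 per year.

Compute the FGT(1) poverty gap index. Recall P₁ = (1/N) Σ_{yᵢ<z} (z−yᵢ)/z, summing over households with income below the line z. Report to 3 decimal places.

Incomes under z: 23×€7,200, 35×€14,400, 13×€24,200 (q = 71 of N = 93).
Relative gaps: (29800−7200)/29800 = 0.7584 (×23); (29800−14400)/29800 = 0.5168 (×35); (29800−24200)/29800 = 0.1879 (×13).
Sum of shortfalls = 37.973154; P₁ averages over all N: 37.973154 / 93 = 0.408.

0.408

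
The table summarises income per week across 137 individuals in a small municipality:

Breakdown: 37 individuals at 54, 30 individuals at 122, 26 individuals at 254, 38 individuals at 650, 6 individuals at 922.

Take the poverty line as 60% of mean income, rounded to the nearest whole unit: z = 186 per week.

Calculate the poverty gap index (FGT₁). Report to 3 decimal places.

0.267

Incomes under z: 37×54, 30×122 (q = 67 of N = 137).
Normalized shortfalls: (186−54)/186 = 0.7097 (×37); (186−122)/186 = 0.3441 (×30).
Sum of shortfalls = 36.580645; P₁ averages over all N: 36.580645 / 137 = 0.267.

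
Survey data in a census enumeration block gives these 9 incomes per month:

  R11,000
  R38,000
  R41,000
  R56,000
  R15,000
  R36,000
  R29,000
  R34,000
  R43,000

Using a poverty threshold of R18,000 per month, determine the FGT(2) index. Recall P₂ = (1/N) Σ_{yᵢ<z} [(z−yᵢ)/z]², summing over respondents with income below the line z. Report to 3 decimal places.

Below the line: R11,000, R15,000 (q = 2 of N = 9).
Gap ratios (z−y)/z: (18000−11000)/18000 = 0.3889; (18000−15000)/18000 = 0.1667.
Squared: 0.1512; 0.0278.
Sum = 0.179012; P₂ = 0.179012 / 9 = 0.020.

0.020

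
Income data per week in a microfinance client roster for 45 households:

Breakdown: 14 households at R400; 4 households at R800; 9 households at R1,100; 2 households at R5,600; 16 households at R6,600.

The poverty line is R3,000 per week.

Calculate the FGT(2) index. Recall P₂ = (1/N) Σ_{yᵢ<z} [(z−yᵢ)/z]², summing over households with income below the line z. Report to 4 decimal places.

0.3617

Below the line: 14×R400, 4×R800, 9×R1,100 (q = 27 of N = 45).
Gap ratios (z−y)/z: (3000−400)/3000 = 0.8667 (×14); (3000−800)/3000 = 0.7333 (×4); (3000−1100)/3000 = 0.6333 (×9).
Squared: 0.7511 (×14); 0.5378 (×4); 0.4011 (×9).
Sum = 16.276667; P₂ = 16.276667 / 45 = 0.3617.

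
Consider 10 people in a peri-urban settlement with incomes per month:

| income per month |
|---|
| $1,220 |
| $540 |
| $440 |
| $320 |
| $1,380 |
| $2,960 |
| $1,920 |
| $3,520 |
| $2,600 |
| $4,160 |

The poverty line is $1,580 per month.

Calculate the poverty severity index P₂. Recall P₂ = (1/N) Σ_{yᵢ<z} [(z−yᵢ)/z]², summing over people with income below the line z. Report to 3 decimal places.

0.166

Below z: $320, $440, $540, $1,220, $1,380 (q = 5 of N = 10).
Gap ratios (z−y)/z: (1580−320)/1580 = 0.7975; (1580−440)/1580 = 0.7215; (1580−540)/1580 = 0.6582; (1580−1220)/1580 = 0.2278; (1580−1380)/1580 = 0.1266.
Squared: 0.6360; 0.5206; 0.4333; 0.0519; 0.0160.
Sum = 1.657747; P₂ = 1.657747 / 10 = 0.166.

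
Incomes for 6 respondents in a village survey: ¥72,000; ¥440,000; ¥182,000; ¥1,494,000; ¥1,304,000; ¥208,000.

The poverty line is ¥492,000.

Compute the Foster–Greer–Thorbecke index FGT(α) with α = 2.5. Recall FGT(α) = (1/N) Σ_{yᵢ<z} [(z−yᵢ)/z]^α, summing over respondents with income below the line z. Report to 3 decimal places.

0.208

Poor units: ¥72,000, ¥182,000, ¥208,000, ¥440,000 (q = 4 of N = 6).
Shortfall ratios: (492000−72000)/492000 = 0.8537; (492000−182000)/492000 = 0.6301; (492000−208000)/492000 = 0.5772; (492000−440000)/492000 = 0.1057.
Raised to α = 2.5: 0.67330; 0.31513; 0.25315; 0.00363.
Sum = 1.245219; FGT(2.5) = 1.245219 / 6 = 0.208.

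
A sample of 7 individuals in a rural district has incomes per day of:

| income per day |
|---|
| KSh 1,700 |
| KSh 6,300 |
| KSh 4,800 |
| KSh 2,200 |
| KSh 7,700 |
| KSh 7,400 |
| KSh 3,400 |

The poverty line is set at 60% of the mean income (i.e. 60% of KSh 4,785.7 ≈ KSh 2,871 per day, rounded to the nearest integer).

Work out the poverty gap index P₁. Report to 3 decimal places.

0.092

Below the line: KSh 1,700, KSh 2,200 (q = 2 of N = 7).
Gap ratios (z−y)/z: (2871−1700)/2871 = 0.4079; (2871−2200)/2871 = 0.2337.
Sum of shortfalls = 0.641588; P₁ averages over all N: 0.641588 / 7 = 0.092.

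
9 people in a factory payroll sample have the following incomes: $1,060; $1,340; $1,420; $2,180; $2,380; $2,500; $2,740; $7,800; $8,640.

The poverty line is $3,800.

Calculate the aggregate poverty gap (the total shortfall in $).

Poor units: $1,060, $1,340, $1,420, $2,180, $2,380, $2,500, $2,740 (q = 7 of N = 9).
Individual gaps: 3800−1060 = 2740; 3800−1340 = 2460; 3800−1420 = 2380; 3800−2180 = 1620; 3800−2380 = 1420; 3800−2500 = 1300; 3800−2740 = 1060.
Aggregate gap = $12,980.

$12,980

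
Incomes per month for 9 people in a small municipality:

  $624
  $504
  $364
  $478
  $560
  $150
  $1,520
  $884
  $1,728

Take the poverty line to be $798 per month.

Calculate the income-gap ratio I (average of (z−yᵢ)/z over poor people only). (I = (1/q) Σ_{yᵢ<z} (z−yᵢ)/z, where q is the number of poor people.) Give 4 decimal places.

Below the line: $150, $364, $478, $504, $560, $624 (q = 6 of N = 9).
Shortfall ratios (z−y)/z: 0.8120, 0.5439, 0.4010, 0.3684, 0.2982, 0.2180; sum = 2.641604.
The income-gap ratio divides by q (the poor only): 2.641604 / 6 = 0.4403.

0.4403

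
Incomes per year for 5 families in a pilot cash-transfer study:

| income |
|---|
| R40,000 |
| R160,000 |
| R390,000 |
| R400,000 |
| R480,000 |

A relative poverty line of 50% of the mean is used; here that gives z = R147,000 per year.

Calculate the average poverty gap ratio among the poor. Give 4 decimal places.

Below z: R40,000 (q = 1 of N = 5).
Relative gaps: 0.7279; sum = 0.727891.
The income-gap ratio divides by q (the poor only): 0.727891 / 1 = 0.7279.

0.7279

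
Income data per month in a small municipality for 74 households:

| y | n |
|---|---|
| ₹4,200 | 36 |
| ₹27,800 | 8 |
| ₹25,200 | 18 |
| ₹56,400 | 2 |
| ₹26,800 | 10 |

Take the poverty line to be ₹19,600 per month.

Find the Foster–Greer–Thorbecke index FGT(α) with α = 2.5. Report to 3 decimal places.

0.266

Incomes under z: 36×₹4,200 (q = 36 of N = 74).
Shortfall ratios: (19600−4200)/19600 = 0.7857 (×36).
Raised to α = 2.5: 0.54722 (×36).
Sum = 19.699905; FGT(2.5) = 19.699905 / 74 = 0.266.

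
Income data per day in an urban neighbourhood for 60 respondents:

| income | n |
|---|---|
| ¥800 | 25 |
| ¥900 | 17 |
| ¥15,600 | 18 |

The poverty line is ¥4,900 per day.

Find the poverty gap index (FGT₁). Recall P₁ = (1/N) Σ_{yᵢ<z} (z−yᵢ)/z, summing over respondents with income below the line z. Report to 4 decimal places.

Incomes under z: 25×¥800, 17×¥900 (q = 42 of N = 60).
Shortfall ratios: (4900−800)/4900 = 0.8367 (×25); (4900−900)/4900 = 0.8163 (×17).
Sum of shortfalls = 34.795918; P₁ averages over all N: 34.795918 / 60 = 0.5799.

0.5799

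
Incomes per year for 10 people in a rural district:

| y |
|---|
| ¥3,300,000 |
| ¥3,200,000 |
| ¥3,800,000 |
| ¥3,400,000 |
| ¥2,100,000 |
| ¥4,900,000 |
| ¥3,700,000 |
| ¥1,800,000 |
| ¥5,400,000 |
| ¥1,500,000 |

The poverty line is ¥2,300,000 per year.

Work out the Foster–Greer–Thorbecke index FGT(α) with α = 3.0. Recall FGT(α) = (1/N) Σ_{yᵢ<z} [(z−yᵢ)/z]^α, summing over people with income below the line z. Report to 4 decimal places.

Below the line: ¥1,500,000, ¥1,800,000, ¥2,100,000 (q = 3 of N = 10).
Relative gaps: (2300000−1500000)/2300000 = 0.3478; (2300000−1800000)/2300000 = 0.2174; (2300000−2100000)/2300000 = 0.0870.
Raised to α = 3.0: 0.04208; 0.01027; 0.00066.
Sum = 0.053012; FGT(3.0) = 0.053012 / 10 = 0.0053.

0.0053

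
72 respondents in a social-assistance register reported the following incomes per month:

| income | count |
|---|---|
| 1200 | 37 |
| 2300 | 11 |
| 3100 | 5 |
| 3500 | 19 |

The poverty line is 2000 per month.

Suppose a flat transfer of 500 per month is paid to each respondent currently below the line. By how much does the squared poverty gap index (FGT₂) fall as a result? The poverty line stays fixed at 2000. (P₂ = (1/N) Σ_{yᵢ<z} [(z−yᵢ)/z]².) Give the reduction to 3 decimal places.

Before: below the line — 37×1200; squared poverty gap index (FGT₂) = 0.08222.
After the 500 transfer: below the line — 37×1700; squared poverty gap index (FGT₂) = 0.01156.
Reduction = 0.08222 − 0.01156 = 0.071.

0.071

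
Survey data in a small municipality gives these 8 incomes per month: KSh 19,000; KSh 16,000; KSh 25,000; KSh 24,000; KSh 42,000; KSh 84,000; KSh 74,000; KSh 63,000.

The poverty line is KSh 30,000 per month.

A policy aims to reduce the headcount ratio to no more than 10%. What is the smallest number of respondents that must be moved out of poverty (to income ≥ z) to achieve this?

4

4 of the 8 respondents are poor, so H = 4/8 = 0.500.
A headcount ratio of at most 10% allows at most ⌊0.10 × 8⌋ = 0 poor respondents.
So at least 4 − 0 = 4 must be lifted.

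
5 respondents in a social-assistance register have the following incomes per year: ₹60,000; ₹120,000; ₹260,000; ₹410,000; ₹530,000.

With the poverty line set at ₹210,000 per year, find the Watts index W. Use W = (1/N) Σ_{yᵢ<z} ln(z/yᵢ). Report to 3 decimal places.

0.362

Incomes under z: ₹60,000, ₹120,000 (q = 2 of N = 5).
Log gaps: ln(210000/60000) = 1.2528; ln(210000/120000) = 0.5596.
W = 1.812379 / 5 = 0.362.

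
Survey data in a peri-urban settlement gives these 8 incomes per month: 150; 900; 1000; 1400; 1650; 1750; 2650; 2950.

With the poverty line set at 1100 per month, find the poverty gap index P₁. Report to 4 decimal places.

0.1420

Incomes under z: 150, 900, 1000 (q = 3 of N = 8).
Shortfall ratios: (1100−150)/1100 = 0.8636; (1100−900)/1100 = 0.1818; (1100−1000)/1100 = 0.0909.
Sum of shortfalls = 1.136364; P₁ averages over all N: 1.136364 / 8 = 0.1420.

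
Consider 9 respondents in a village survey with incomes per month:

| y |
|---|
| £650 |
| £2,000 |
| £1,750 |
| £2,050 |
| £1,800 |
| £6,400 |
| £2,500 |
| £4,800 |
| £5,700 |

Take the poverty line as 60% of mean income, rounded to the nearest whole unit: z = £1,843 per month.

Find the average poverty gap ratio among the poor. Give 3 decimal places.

Poor units: £650, £1,750, £1,800 (q = 3 of N = 9).
Shortfall ratios (z−y)/z: 0.6473, 0.0505, 0.0233; sum = 0.721107.
The income-gap ratio divides by q (the poor only): 0.721107 / 3 = 0.240.

0.240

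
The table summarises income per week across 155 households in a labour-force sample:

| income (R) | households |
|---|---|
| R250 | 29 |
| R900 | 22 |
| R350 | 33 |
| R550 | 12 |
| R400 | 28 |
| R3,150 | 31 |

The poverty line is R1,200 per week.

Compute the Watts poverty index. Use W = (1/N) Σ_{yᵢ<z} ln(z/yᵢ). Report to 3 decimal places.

0.856

Poor units: 29×R250, 33×R350, 28×R400, 12×R550, 22×R900 (q = 124 of N = 155).
Log shortfalls: ln(1200/250) = 1.5686 (×29); ln(1200/350) = 1.2321 (×33); ln(1200/400) = 1.0986 (×28); ln(1200/550) = 0.7802 (×12); ln(1200/900) = 0.2877 (×22).
W = 132.602655 / 155 = 0.856.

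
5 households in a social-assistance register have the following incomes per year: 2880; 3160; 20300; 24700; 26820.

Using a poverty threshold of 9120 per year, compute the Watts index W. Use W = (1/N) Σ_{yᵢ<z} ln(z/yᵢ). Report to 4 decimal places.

0.4425

Poor units: 2880, 3160 (q = 2 of N = 5).
Log gaps: ln(9120/2880) = 1.1527; ln(9120/3160) = 1.0599.
W = 2.212577 / 5 = 0.4425.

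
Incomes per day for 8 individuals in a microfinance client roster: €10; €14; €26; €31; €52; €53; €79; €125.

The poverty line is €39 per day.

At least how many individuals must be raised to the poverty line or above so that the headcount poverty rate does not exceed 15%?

3

4 of the 8 individuals are poor, so H = 4/8 = 0.500.
A headcount ratio of at most 15% allows at most ⌊0.15 × 8⌋ = 1 poor individuals.
So at least 4 − 1 = 3 must be lifted.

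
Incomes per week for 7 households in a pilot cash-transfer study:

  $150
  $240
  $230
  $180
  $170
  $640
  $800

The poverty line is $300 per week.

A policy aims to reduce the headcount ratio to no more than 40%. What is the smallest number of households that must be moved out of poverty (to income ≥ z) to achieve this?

Currently q = 5 of N = 7 are below the line (H = 0.714).
A headcount ratio of at most 40% allows at most ⌊0.40 × 7⌋ = 2 poor households.
So at least 5 − 2 = 3 must be lifted.

3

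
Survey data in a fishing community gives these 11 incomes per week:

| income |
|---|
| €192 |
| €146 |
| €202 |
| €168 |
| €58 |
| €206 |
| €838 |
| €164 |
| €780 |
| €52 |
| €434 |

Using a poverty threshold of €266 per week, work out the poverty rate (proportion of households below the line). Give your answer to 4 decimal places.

8 of the 11 households have income below €266.
H = 8/11 = 0.7273.

0.7273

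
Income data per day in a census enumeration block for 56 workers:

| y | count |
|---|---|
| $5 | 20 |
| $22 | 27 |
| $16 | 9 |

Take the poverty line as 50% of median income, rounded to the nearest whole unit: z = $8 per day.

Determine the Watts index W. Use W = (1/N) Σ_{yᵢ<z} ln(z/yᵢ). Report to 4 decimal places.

Below the line: 20×$5 (q = 20 of N = 56).
Log shortfalls: ln(8/5) = 0.4700 (×20).
W = 9.400073 / 56 = 0.1679.

0.1679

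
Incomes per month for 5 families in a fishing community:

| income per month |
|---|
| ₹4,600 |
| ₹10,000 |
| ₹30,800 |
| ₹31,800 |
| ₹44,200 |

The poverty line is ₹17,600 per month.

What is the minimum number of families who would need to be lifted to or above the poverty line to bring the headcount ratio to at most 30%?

2 of the 5 families are poor, so H = 2/5 = 0.400.
A headcount ratio of at most 30% allows at most ⌊0.30 × 5⌋ = 1 poor families.
So at least 2 − 1 = 1 must be lifted.

1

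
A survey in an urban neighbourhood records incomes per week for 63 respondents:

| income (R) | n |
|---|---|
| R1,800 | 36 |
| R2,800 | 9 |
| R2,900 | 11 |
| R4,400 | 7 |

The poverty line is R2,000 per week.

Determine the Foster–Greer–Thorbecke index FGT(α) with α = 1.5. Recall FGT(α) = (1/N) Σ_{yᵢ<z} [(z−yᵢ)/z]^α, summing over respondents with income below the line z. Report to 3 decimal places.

Below the line: 36×R1,800 (q = 36 of N = 63).
Relative gaps: (2000−1800)/2000 = 0.1000 (×36).
Raised to α = 1.5: 0.03162 (×36).
Sum = 1.138420; FGT(1.5) = 1.138420 / 63 = 0.018.

0.018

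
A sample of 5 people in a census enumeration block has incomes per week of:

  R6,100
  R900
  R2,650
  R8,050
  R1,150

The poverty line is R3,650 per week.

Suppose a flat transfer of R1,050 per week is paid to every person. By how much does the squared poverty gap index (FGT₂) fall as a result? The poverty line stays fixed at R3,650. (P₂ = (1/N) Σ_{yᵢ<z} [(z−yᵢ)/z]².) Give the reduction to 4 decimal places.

Before: below the line — R900, R1,150, R2,650; squared poverty gap index (FGT₂) = 0.222368.
After the R1,050 transfer: below the line — R1,950, R2,200; squared poverty gap index (FGT₂) = 0.074948.
Reduction = 0.222368 − 0.074948 = 0.1474.

0.1474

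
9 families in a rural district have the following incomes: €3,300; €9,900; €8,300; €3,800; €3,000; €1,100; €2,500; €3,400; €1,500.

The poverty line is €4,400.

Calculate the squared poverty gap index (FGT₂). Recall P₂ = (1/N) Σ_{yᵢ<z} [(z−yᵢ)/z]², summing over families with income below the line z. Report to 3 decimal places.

0.157

Poor units: €1,100, €1,500, €2,500, €3,000, €3,300, €3,400, €3,800 (q = 7 of N = 9).
Normalized shortfalls: (4400−1100)/4400 = 0.7500; (4400−1500)/4400 = 0.6591; (4400−2500)/4400 = 0.4318; (4400−3000)/4400 = 0.3182; (4400−3300)/4400 = 0.2500; (4400−3400)/4400 = 0.2273; (4400−3800)/4400 = 0.1364.
Squared: 0.5625; 0.4344; 0.1865; 0.1012; 0.0625; 0.0517; 0.0186.
Sum = 1.417355; P₂ = 1.417355 / 9 = 0.157.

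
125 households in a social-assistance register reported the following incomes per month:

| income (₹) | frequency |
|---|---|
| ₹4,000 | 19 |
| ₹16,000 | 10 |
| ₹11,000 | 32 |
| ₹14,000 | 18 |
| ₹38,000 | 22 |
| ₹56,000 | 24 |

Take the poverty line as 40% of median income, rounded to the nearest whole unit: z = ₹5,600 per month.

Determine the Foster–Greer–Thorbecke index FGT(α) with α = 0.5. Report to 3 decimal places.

Below z: 19×₹4,000 (q = 19 of N = 125).
Shortfall ratios: (5600−4000)/5600 = 0.2857 (×19).
Raised to α = 0.5: 0.53452 (×19).
Sum = 10.155927; FGT(0.5) = 10.155927 / 125 = 0.081.

0.081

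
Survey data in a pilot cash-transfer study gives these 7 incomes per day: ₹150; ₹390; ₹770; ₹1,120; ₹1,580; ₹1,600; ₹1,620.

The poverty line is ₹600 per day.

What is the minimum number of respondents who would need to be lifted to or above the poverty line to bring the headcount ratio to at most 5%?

2

Currently q = 2 of N = 7 are below the line (H = 0.286).
A headcount ratio of at most 5% allows at most ⌊0.05 × 7⌋ = 0 poor respondents.
So at least 2 − 0 = 2 must be lifted.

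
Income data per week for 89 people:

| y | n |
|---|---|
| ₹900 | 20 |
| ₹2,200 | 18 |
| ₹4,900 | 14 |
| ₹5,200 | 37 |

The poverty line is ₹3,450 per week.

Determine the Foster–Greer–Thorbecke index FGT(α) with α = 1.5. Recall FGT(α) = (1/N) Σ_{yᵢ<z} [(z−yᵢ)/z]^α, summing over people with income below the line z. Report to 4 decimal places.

0.1869

Incomes under z: 20×₹900, 18×₹2,200 (q = 38 of N = 89).
Normalized shortfalls: (3450−900)/3450 = 0.7391 (×20); (3450−2200)/3450 = 0.3623 (×18).
Raised to α = 1.5: 0.63545 (×20); 0.21809 (×18).
Sum = 16.634633; FGT(1.5) = 16.634633 / 89 = 0.1869.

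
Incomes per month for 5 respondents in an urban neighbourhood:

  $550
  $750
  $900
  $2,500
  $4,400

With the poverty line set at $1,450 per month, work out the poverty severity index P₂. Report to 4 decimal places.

0.1524

Poor units: $550, $750, $900 (q = 3 of N = 5).
Gap ratios (z−y)/z: (1450−550)/1450 = 0.6207; (1450−750)/1450 = 0.4828; (1450−900)/1450 = 0.3793.
Squared: 0.3853; 0.2331; 0.1439.
Sum = 0.762188; P₂ = 0.762188 / 5 = 0.1524.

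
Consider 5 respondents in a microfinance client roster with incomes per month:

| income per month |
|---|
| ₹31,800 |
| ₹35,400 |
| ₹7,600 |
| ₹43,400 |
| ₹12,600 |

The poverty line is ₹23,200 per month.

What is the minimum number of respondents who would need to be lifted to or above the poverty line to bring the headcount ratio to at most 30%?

1

2 of the 5 respondents are poor, so H = 2/5 = 0.400.
A headcount ratio of at most 30% allows at most ⌊0.30 × 5⌋ = 1 poor respondents.
So at least 2 − 1 = 1 must be lifted.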